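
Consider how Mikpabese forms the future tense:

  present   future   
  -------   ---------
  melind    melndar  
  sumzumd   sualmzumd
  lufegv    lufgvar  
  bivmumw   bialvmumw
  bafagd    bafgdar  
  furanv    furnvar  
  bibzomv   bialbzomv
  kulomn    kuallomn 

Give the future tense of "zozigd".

bibzomv and furanv both end in -v yet inflect differently (bialbzomv, furnvar), so the final letter is not what conditions the rule; the second-to-last letter is.
"zozigd" has second-to-last letter 'g'. The stems whose second-to-last letter is 'g' (bafagd → bafgdar, lufegv → lufgvar) delete the last vowel and add -ar.
The other pattern: stems whose second-to-last letter is 'm' insert -al- after the first vowel.
So zozigd → zozgdar.

zozgdar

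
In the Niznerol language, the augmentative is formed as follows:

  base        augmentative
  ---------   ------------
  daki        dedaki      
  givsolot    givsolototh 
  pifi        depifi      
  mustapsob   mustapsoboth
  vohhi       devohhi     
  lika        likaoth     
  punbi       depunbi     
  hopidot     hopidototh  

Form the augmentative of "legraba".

legrabaoth

"legraba" ends in -a. The one such stem in the data (lika → likaoth) adds -oth, so the same rule applies.
The other pattern: stems ending in -i add the prefix de-.
So legraba → legrabaoth.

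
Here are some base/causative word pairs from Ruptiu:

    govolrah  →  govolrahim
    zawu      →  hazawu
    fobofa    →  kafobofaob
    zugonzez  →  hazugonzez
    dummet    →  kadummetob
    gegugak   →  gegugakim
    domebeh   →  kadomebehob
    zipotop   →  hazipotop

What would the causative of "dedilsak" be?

kadedilsakob

govolrah and domebeh both end in -h yet inflect differently (govolrahim, kadomebehob), so the final letter is not what conditions the rule; the first letter is.
"dedilsak" begins with d-. The stems beginning with d- (dummet → kadummetob, domebeh → kadomebehob) add ka- … -ob around the stem.
So dedilsak → kadedilsakob.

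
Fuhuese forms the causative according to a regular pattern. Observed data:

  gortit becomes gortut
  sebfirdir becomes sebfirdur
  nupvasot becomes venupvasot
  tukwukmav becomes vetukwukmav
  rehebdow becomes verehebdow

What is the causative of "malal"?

"malal" has last vowel 'a'. The one such stem in the data (tukwukmav → vetukwukmav) adds the prefix ve-, so the same rule applies.
So malal → vemalal.

vemalal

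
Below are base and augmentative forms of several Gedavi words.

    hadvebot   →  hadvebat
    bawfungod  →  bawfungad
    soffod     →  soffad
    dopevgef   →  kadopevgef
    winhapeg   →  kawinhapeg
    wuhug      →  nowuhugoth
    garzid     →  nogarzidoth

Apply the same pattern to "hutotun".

winhapeg and wuhug both end in -g yet inflect differently (kawinhapeg, nowuhugoth), so the final letter is not what conditions the rule; the last vowel is.
"hutotun" has last vowel 'u'. The one such stem in the data (wuhug → nowuhugoth) adds no- … -oth around the stem, so the same rule applies.
So hutotun → nohutotunoth.

nohutotunoth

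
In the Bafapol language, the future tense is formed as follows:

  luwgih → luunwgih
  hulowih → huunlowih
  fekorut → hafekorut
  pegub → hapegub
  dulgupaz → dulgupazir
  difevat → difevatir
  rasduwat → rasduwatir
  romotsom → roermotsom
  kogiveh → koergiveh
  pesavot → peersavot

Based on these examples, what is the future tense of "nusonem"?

"nusonem" has last vowel 'e'. The one such stem in the data (kogiveh → koergiveh) inserts -er- after the first vowel (as do romotsom, pesavot), so the same rule applies.
The other patterns: stems whose last vowel is 'i' insert -un- after the first vowel; stems whose last vowel is 'u' add the prefix ha-; stems whose last vowel is 'a' add -ir.
So nusonem → nuersonem.

nuersonem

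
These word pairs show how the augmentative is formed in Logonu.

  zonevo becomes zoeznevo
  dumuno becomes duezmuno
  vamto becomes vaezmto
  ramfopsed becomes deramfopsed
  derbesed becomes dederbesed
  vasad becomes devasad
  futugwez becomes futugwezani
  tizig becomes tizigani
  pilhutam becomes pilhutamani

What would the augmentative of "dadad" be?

dedadad

ramfopsed and futugwez both have last vowel 'e' yet inflect differently (deramfopsed, futugwezani), so the last vowel is not what conditions the rule; the final letter is.
"dadad" ends in -d. The stems ending in -d (ramfopsed → deramfopsed, derbesed → dederbesed, vasad → devasad) add the prefix de-.
The other patterns: stems ending in -o insert -ez- after the first vowel; stems ending in -g, -m or -z add -ani.
So dadad → dedadad.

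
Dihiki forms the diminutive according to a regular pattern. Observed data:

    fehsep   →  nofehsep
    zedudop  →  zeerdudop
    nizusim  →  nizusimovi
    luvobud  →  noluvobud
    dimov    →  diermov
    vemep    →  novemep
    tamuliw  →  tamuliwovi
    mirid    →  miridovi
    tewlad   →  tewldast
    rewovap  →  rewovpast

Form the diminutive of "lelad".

leldast

"lelad" has last vowel 'a'. The stems whose last vowel is 'a' (tewlad → tewldast, rewovap → rewovpast) delete the last vowel and add -ast.
The other patterns: stems whose last vowel is 'o' insert -er- after the first vowel; stems whose last vowel is 'i' add -ovi; stems whose last vowel is 'e' or 'u' add the prefix no-.
So lelad → leldast.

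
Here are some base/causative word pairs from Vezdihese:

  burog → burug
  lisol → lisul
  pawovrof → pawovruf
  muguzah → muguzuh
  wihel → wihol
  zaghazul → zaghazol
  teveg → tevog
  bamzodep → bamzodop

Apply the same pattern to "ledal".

ledul

"ledal" has last vowel 'a'. The one such stem in the data (muguzah → muguzuh) changes the last vowel to 'u' (as do burog, lisol), so the same rule applies.
So ledal → ledul.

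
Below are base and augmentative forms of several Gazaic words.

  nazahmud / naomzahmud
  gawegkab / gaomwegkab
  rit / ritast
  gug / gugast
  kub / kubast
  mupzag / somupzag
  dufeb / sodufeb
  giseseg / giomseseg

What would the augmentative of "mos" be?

"mos" has 1 vowel. The stems with 1 vowel (kub → kubast, rit → ritast, gug → gugast) add -ast.
The other patterns: stems with 2 vowels add the prefix so-; stems with 3 vowels insert -om- after the first vowel.
So mos → mosast.

mosast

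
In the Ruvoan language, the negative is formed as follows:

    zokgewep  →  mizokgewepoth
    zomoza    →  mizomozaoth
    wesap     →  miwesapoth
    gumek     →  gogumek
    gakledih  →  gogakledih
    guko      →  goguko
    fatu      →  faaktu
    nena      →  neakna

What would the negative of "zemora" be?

zomoza and nena both end in -a yet inflect differently (mizomozaoth, neakna), so the final letter is not what conditions the rule; the first letter is.
"zemora" begins with z-. The stems beginning with z- (zokgewep → mizokgewepoth, zomoza → mizomozaoth) add mi- … -oth around the stem.
The other patterns: stems beginning with g- add the prefix go-; stems beginning with f- or n- insert -ak- after the first vowel.
So zemora → mizemoraoth.

mizemoraoth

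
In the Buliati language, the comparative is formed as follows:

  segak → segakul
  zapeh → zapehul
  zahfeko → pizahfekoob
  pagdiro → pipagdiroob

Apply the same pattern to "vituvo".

pivituvoob

zapeh and zahfeko both begin with z- yet inflect differently (zapehul, pizahfekoob), so the first letter is not what conditions the rule; the final letter is.
"vituvo" ends in -o. The stems ending in -o (zahfeko → pizahfekoob, pagdiro → pipagdiroob) add pi- … -ob around the stem.
So vituvo → pivituvoob.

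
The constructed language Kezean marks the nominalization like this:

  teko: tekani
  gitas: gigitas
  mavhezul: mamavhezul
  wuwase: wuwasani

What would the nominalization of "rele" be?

relani

"rele" ends in a vowel. The stems ending in a vowel (wuwase → wuwasani, teko → tekani) drop the final letter and add -ani.
The other pattern: stems ending in a consonant repeat the first consonant+vowel as a prefix.
So rele → relani.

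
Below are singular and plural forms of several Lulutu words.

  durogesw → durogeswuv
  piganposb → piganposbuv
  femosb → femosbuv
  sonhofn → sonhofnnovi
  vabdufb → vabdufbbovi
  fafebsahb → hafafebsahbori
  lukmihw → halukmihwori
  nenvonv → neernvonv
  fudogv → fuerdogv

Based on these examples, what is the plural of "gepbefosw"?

"gepbefosw" has second-to-last letter 's'. The stems whose second-to-last letter is 's' (durogesw → durogeswuv, piganposb → piganposbuv, femosb → femosbuv) add -uv.
So gepbefosw → gepbefoswuv.

gepbefoswuv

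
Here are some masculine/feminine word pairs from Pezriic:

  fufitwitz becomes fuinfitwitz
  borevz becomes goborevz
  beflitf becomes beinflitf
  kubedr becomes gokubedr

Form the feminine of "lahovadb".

"lahovadb" has second-to-last letter 'd'. The one such stem in the data (kubedr → gokubedr) adds the prefix go-, so the same rule applies.
The other pattern: stems whose second-to-last letter is 't' insert -in- after the first vowel.
So lahovadb → golahovadb.

golahovadb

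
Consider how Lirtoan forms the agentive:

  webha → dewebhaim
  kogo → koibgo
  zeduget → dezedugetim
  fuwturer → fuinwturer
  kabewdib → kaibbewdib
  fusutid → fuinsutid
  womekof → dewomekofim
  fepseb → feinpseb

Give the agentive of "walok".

kabewdib and fepseb both end in -b yet inflect differently (kaibbewdib, feinpseb), so the final letter is not what conditions the rule; the first letter is.
"walok" begins with w-. The stems beginning with w- (webha → dewebhaim, womekof → dewomekofim) add de- … -im around the stem.
The other patterns: stems beginning with k- insert -ib- after the first vowel; stems beginning with f- insert -in- after the first vowel.
So walok → dewalokim.

dewalokim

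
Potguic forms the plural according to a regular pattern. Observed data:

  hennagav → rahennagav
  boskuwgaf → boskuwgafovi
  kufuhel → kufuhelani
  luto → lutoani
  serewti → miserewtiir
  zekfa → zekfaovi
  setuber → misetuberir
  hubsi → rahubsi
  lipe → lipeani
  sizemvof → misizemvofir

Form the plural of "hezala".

rahezala

boskuwgaf and sizemvof both end in -f yet inflect differently (boskuwgafovi, misizemvofir), so the final letter is not what conditions the rule; the first letter is.
"hezala" begins with h-. The stems beginning with h- (hennagav → rahennagav, hubsi → rahubsi) add the prefix ra-.
The other patterns: stems beginning with b- or z- add -ovi; stems beginning with s- add mi- … -ir around the stem; stems beginning with k- or l- add -ani.
So hezala → rahezala.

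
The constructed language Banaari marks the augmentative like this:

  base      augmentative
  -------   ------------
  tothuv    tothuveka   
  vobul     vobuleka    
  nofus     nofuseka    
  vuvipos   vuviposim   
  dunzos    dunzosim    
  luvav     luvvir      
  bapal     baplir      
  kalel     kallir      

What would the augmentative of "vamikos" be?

nofus and vuvipos both end in -s yet inflect differently (nofuseka, vuviposim), so the final letter is not what conditions the rule; the last vowel is.
"vamikos" has last vowel 'o'. The stems whose last vowel is 'o' (vuvipos → vuviposim, dunzos → dunzosim) add -im.
The other patterns: stems whose last vowel is 'u' add -eka; stems whose last vowel is 'a' or 'e' delete the last vowel and add -ir.
So vamikos → vamikosim.

vamikosim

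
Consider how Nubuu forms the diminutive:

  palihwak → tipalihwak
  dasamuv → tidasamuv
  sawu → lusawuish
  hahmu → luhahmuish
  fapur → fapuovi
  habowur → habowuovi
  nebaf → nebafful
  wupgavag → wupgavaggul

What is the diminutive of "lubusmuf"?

lubusmufful

dasamuv and sawu both have last vowel 'u' yet inflect differently (tidasamuv, lusawuish), so the last vowel is not what conditions the rule; the final letter is.
"lubusmuf" ends in -f. The one such stem in the data (nebaf → nebafful) doubles the final consonant and adds -ul (as does wupgavag), so the same rule applies.
So lubusmuf → lubusmufful.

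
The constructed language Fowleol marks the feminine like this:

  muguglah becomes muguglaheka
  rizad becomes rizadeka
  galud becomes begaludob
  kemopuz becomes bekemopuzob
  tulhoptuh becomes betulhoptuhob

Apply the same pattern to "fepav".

tulhoptuh and muguglah both end in -h yet inflect differently (betulhoptuhob, muguglaheka), so the final letter is not what conditions the rule; the last vowel is.
"fepav" has last vowel 'a'. The stems whose last vowel is 'a' (muguglah → muguglaheka, rizad → rizadeka) add -eka.
The other pattern: stems whose last vowel is 'u' add be- … -ob around the stem.
So fepav → fepaveka.

fepaveka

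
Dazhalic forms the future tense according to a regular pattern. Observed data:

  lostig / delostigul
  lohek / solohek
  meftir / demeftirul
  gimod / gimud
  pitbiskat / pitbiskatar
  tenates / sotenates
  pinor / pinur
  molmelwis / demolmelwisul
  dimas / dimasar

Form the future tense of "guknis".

"guknis" has last vowel 'i'. The stems whose last vowel is 'i' (lostig → delostigul, molmelwis → demolmelwisul, meftir → demeftirul) add de- … -ul around the stem.
So guknis → deguknisul.

deguknisul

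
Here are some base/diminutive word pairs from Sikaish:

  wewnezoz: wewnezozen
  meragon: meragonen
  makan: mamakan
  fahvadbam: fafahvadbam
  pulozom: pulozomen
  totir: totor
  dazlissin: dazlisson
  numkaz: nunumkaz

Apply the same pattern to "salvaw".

sasalvaw

wewnezoz and numkaz both end in -z yet inflect differently (wewnezozen, nunumkaz), so the final letter is not what conditions the rule; the last vowel is.
"salvaw" has last vowel 'a'. The stems whose last vowel is 'a' (numkaz → nunumkaz, fahvadbam → fafahvadbam, makan → mamakan) repeat the first consonant+vowel as a prefix.
So salvaw → sasalvaw.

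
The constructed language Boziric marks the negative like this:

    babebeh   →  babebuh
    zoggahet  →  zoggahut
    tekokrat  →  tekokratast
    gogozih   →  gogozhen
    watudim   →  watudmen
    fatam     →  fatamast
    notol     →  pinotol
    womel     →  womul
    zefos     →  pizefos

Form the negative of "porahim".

porahmen

zoggahet and tekokrat both end in -t yet inflect differently (zoggahut, tekokratast), so the final letter is not what conditions the rule; the last vowel is.
"porahim" has last vowel 'i'. The stems whose last vowel is 'i' (gogozih → gogozhen, watudim → watudmen) delete the last vowel and add -en.
So porahim → porahmen.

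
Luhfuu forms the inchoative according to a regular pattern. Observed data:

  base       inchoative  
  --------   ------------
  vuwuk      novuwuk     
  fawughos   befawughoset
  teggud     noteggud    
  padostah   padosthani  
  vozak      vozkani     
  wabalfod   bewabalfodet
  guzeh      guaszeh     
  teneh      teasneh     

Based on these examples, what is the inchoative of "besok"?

bebesoket

guzeh and padostah both end in -h yet inflect differently (guaszeh, padosthani), so the final letter is not what conditions the rule; the last vowel is.
"besok" has last vowel 'o'. The stems whose last vowel is 'o' (wabalfod → bewabalfodet, fawughos → befawughoset) add be- … -et around the stem.
The other patterns: stems whose last vowel is 'e' insert -as- after the first vowel; stems whose last vowel is 'a' delete the last vowel and add -ani; stems whose last vowel is 'u' add the prefix no-.
So besok → bebesoket.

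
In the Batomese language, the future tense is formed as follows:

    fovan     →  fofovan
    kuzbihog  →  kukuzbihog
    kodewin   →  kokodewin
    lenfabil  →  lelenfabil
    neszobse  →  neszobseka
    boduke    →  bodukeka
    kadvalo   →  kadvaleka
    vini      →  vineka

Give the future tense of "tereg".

kuzbihog and kadvalo both have last vowel 'o' yet inflect differently (kukuzbihog, kadvaleka), so the last vowel is not what conditions the rule; whether the stem ends in a vowel or a consonant is.
"tereg" ends in a consonant. The stems ending in a consonant (fovan → fofovan, kuzbihog → kukuzbihog, kodewin → kokodewin) repeat the first consonant+vowel as a prefix.
The other pattern: stems ending in a vowel drop the final letter and add -eka.
So tereg → tetereg.

tetereg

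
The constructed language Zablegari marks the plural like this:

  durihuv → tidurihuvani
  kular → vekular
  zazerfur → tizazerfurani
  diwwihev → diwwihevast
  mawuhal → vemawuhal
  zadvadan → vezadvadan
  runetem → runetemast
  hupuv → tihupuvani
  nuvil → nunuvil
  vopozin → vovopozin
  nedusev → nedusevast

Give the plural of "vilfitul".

"vilfitul" has last vowel 'u'. The stems whose last vowel is 'u' (zazerfur → tizazerfurani, durihuv → tidurihuvani, hupuv → tihupuvani) add ti- … -ani around the stem.
The other patterns: stems whose last vowel is 'a' add the prefix ve-; stems whose last vowel is 'e' add -ast; stems whose last vowel is 'i' repeat the first consonant+vowel as a prefix.
So vilfitul → tivilfitulani.

tivilfitulani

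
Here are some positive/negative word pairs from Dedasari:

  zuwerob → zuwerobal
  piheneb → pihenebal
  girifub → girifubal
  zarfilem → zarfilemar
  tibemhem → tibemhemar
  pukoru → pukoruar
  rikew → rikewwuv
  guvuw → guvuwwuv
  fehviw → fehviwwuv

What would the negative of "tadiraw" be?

tadirawwuv

"tadiraw" ends in -w. The stems ending in -w (rikew → rikewwuv, guvuw → guvuwwuv, fehviw → fehviwwuv) double the final consonant and add -uv.
So tadiraw → tadirawwuv.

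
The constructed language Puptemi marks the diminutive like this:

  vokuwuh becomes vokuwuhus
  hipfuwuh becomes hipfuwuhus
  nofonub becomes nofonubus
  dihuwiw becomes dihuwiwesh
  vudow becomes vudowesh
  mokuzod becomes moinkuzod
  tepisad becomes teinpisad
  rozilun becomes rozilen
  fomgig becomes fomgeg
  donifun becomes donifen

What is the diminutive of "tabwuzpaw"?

tabwuzpawesh

vudow and mokuzod both have last vowel 'o' yet inflect differently (vudowesh, moinkuzod), so the last vowel is not what conditions the rule; the final letter is.
"tabwuzpaw" ends in -w. The stems ending in -w (dihuwiw → dihuwiwesh, vudow → vudowesh) add -esh.
The other patterns: stems ending in -b or -h add -us; stems ending in -d insert -in- after the first vowel; stems ending in -g or -n change the last vowel to 'e'.
So tabwuzpaw → tabwuzpawesh.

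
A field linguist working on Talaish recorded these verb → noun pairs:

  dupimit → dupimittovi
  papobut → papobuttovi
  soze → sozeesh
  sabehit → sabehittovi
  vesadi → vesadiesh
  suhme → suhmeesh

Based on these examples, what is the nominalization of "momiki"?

momikiesh

"momiki" ends in a vowel. The stems ending in a vowel (soze → sozeesh, suhme → suhmeesh, vesadi → vesadiesh) add -esh.
The other pattern: stems ending in a consonant double the final consonant and add -ovi.
So momiki → momikiesh.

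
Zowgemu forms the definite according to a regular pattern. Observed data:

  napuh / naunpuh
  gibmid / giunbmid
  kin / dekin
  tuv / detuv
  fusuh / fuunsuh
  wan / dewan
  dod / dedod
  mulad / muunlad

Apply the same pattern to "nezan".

neunzan

gibmid and dod both end in -d yet inflect differently (giunbmid, dedod), so the final letter is not what conditions the rule; the number of vowels is.
"nezan" has 2 vowels. The stems with 2 vowels (gibmid → giunbmid, fusuh → fuunsuh, napuh → naunpuh) insert -un- after the first vowel.
So nezan → neunzan.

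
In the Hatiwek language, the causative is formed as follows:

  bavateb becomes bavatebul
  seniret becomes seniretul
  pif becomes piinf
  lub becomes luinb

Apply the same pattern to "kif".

kiinf

bavateb and lub both end in -b yet inflect differently (bavatebul, luinb), so the final letter is not what conditions the rule; the number of vowels is.
"kif" has 1 vowel. The stems with 1 vowel (pif → piinf, lub → luinb) insert -in- after the first vowel.
The other pattern: stems with 3 vowels add -ul.
So kif → kiinf.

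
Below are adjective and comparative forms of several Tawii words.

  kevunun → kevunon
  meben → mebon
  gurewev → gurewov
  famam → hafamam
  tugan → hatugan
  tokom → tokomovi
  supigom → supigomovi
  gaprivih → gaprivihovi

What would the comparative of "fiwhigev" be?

fiwhigov

kevunun and tugan both end in -n yet inflect differently (kevunon, hatugan), so the final letter is not what conditions the rule; the last vowel is.
"fiwhigev" has last vowel 'e'. The stems whose last vowel is 'e' (meben → mebon, gurewev → gurewov) change the last vowel to 'o'.
So fiwhigev → fiwhigov.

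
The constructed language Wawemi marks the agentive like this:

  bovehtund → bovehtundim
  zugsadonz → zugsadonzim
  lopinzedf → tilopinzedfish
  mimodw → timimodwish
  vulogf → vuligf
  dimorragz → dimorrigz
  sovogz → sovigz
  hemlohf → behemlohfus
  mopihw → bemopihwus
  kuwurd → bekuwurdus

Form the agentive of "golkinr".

golkinrim

lopinzedf and vulogf both end in -f yet inflect differently (tilopinzedfish, vuligf), so the final letter is not what conditions the rule; the second-to-last letter is.
"golkinr" has second-to-last letter 'n'. The stems whose second-to-last letter is 'n' (bovehtund → bovehtundim, zugsadonz → zugsadonzim) add -im.
So golkinr → golkinrim.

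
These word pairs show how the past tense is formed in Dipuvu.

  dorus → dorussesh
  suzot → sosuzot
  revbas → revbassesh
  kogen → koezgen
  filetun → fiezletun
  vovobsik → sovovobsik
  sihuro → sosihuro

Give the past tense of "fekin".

feezkin

"fekin" ends in -n. The stems ending in -n (filetun → fiezletun, kogen → koezgen) insert -ez- after the first vowel.
The other patterns: stems ending in -s double the final consonant and add -esh; stems ending in -k, -o or -t add the prefix so-.
So fekin → feezkin.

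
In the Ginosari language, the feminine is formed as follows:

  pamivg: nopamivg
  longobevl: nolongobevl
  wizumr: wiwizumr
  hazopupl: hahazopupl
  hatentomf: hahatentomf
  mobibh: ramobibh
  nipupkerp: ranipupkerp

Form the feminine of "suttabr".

rasuttabr

longobevl and hazopupl both end in -l yet inflect differently (nolongobevl, hahazopupl), so the final letter is not what conditions the rule; the second-to-last letter is.
"suttabr" has second-to-last letter 'b'. The one such stem in the data (mobibh → ramobibh) adds the prefix ra-, so the same rule applies.
The other patterns: stems whose second-to-last letter is 'v' add the prefix no-; stems whose second-to-last letter is 'm' or 'p' repeat the first consonant+vowel as a prefix.
So suttabr → rasuttabr.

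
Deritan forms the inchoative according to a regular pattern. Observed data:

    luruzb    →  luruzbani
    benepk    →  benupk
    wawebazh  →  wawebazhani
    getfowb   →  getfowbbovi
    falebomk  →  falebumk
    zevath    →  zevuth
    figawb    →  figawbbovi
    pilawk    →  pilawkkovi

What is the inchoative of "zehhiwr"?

luruzb and figawb both end in -b yet inflect differently (luruzbani, figawbbovi), so the final letter is not what conditions the rule; the second-to-last letter is.
"zehhiwr" has second-to-last letter 'w'. The stems whose second-to-last letter is 'w' (pilawk → pilawkkovi, figawb → figawbbovi, getfowb → getfowbbovi) double the final consonant and add -ovi.
The other patterns: stems whose second-to-last letter is 'z' add -ani; stems whose second-to-last letter is 'm', 'p' or 't' change the last vowel to 'u'.
So zehhiwr → zehhiwrrovi.

zehhiwrrovi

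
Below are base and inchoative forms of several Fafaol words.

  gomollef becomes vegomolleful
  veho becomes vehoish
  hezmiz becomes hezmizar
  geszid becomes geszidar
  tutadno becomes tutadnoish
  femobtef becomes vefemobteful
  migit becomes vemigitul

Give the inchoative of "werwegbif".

vewerwegbiful

migit and hezmiz both have last vowel 'i' yet inflect differently (vemigitul, hezmizar), so the last vowel is not what conditions the rule; the final letter is.
"werwegbif" ends in -f. The stems ending in -f (femobtef → vefemobteful, gomollef → vegomolleful) add ve- … -ul around the stem.
So werwegbif → vewerwegbiful.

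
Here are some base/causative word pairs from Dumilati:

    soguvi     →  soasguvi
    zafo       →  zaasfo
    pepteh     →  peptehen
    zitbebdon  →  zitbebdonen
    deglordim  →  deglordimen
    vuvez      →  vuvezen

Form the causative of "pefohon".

soguvi and deglordim both have last vowel 'i' yet inflect differently (soasguvi, deglordimen), so the last vowel is not what conditions the rule; whether the stem ends in a vowel or a consonant is.
"pefohon" ends in a consonant. The stems ending in a consonant (pepteh → peptehen, vuvez → vuvezen, deglordim → deglordimen) add -en.
So pefohon → pefohonen.

pefohonen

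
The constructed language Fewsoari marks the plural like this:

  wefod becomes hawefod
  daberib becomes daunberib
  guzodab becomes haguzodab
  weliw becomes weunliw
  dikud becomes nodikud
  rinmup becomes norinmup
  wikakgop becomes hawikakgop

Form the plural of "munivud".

nomunivud

"munivud" has last vowel 'u'. The stems whose last vowel is 'u' (dikud → nodikud, rinmup → norinmup) add the prefix no-.
The other patterns: stems whose last vowel is 'i' insert -un- after the first vowel; stems whose last vowel is 'a' or 'o' add the prefix ha-.
So munivud → nomunivud.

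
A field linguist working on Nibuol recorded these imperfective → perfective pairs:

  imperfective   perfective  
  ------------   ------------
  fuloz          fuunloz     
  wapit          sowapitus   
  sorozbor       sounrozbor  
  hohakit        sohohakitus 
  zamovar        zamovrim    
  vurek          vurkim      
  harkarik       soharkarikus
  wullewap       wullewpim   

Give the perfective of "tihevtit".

"tihevtit" has last vowel 'i'. The stems whose last vowel is 'i' (wapit → sowapitus, hohakit → sohohakitus, harkarik → soharkarikus) add so- … -us around the stem.
So tihevtit → sotihevtitus.

sotihevtitus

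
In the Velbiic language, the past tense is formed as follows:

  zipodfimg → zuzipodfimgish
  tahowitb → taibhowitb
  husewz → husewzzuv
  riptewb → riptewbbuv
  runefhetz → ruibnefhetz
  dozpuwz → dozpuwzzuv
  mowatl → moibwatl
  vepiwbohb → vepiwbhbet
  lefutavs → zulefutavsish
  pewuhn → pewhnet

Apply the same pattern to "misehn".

mishnet

vepiwbohb and tahowitb both end in -b yet inflect differently (vepiwbhbet, taibhowitb), so the final letter is not what conditions the rule; the second-to-last letter is.
"misehn" has second-to-last letter 'h'. The stems whose second-to-last letter is 'h' (vepiwbohb → vepiwbhbet, pewuhn → pewhnet) delete the last vowel and add -et.
The other patterns: stems whose second-to-last letter is 't' insert -ib- after the first vowel; stems whose second-to-last letter is 'w' double the final consonant and add -uv; stems whose second-to-last letter is 'm' or 'v' add zu- … -ish around the stem.
So misehn → mishnet.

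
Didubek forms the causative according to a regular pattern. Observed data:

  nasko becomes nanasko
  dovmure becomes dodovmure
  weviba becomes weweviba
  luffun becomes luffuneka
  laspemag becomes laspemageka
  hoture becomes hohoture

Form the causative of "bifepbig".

bifepbigeka

laspemag and weviba both have last vowel 'a' yet inflect differently (laspemageka, weweviba), so the last vowel is not what conditions the rule; whether the stem ends in a vowel or a consonant is.
"bifepbig" ends in a consonant. The stems ending in a consonant (luffun → luffuneka, laspemag → laspemageka) add -eka.
So bifepbig → bifepbigeka.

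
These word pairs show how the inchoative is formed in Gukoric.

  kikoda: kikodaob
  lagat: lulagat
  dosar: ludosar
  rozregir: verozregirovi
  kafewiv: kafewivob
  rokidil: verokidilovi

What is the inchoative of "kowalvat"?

kowalvatob

rozregir and dosar both end in -r yet inflect differently (verozregirovi, ludosar), so the final letter is not what conditions the rule; the first letter is.
"kowalvat" begins with k-. The stems beginning with k- (kikoda → kikodaob, kafewiv → kafewivob) add -ob.
The other patterns: stems beginning with r- add ve- … -ovi around the stem; stems beginning with d- or l- add the prefix lu-.
So kowalvat → kowalvatob.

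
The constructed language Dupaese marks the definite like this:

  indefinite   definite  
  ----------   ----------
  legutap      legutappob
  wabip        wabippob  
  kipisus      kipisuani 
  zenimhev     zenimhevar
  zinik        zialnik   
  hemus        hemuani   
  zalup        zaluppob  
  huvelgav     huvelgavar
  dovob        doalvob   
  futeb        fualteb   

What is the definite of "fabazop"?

"fabazop" ends in -p. The stems ending in -p (wabip → wabippob, legutap → legutappob, zalup → zaluppob) double the final consonant and add -ob.
The other patterns: stems ending in -v add -ar; stems ending in -s drop the final letter and add -ani; stems ending in -b or -k insert -al- after the first vowel.
So fabazop → fabazoppob.

fabazoppob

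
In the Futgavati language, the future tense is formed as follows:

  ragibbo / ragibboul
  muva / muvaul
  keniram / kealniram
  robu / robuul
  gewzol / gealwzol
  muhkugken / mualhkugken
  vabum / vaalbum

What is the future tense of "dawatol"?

daalwatol

vabum and robu both have last vowel 'u' yet inflect differently (vaalbum, robuul), so the last vowel is not what conditions the rule; whether the stem ends in a vowel or a consonant is.
"dawatol" ends in a consonant. The stems ending in a consonant (vabum → vaalbum, muhkugken → mualhkugken, keniram → kealniram) insert -al- after the first vowel.
So dawatol → daalwatol.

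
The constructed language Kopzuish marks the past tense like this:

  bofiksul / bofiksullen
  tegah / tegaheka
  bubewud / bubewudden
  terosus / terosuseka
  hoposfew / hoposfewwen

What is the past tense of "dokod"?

terosus and bubewud both have last vowel 'u' yet inflect differently (terosuseka, bubewudden), so the last vowel is not what conditions the rule; the final letter is.
"dokod" ends in -d. The one such stem in the data (bubewud → bubewudden) doubles the final consonant and adds -en (as do hoposfew, bofiksul), so the same rule applies.
So dokod → dokodden.

dokodden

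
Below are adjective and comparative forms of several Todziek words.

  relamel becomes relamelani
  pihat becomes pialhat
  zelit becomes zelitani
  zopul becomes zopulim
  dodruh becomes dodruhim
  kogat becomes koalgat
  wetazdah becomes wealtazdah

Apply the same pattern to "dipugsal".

wetazdah and dodruh both end in -h yet inflect differently (wealtazdah, dodruhim), so the final letter is not what conditions the rule; the last vowel is.
"dipugsal" has last vowel 'a'. The stems whose last vowel is 'a' (kogat → koalgat, wetazdah → wealtazdah, pihat → pialhat) insert -al- after the first vowel.
The other patterns: stems whose last vowel is 'u' add -im; stems whose last vowel is 'e' or 'i' add -ani.
So dipugsal → dialpugsal.

dialpugsal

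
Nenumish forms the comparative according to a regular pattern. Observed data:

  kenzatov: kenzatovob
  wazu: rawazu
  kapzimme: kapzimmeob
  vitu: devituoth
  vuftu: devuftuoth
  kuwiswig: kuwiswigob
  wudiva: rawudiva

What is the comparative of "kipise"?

kipiseob

wazu and vitu both end in -u yet inflect differently (rawazu, devituoth), so the final letter is not what conditions the rule; the first letter is.
"kipise" begins with k-. The stems beginning with k- (kapzimme → kapzimmeob, kuwiswig → kuwiswigob, kenzatov → kenzatovob) add -ob.
The other patterns: stems beginning with w- add the prefix ra-; stems beginning with v- add de- … -oth around the stem.
So kipise → kipiseob.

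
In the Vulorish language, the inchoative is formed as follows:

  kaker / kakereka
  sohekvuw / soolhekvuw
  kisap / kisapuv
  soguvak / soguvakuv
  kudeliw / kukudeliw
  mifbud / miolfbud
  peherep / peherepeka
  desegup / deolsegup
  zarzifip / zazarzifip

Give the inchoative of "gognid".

gogognid

desegup and zarzifip both end in -p yet inflect differently (deolsegup, zazarzifip), so the final letter is not what conditions the rule; the last vowel is.
"gognid" has last vowel 'i'. The stems whose last vowel is 'i' (zarzifip → zazarzifip, kudeliw → kukudeliw) repeat the first consonant+vowel as a prefix.
The other patterns: stems whose last vowel is 'u' insert -ol- after the first vowel; stems whose last vowel is 'e' add -eka; stems whose last vowel is 'a' add -uv.
So gognid → gogognid.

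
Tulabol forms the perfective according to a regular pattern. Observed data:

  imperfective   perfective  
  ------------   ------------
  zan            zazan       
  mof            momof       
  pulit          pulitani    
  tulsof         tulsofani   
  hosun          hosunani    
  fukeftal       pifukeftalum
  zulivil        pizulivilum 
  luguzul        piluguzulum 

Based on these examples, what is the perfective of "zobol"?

mof and tulsof both end in -f yet inflect differently (momof, tulsofani), so the final letter is not what conditions the rule; the number of vowels is.
"zobol" has 2 vowels. The stems with 2 vowels (pulit → pulitani, tulsof → tulsofani, hosun → hosunani) add -ani.
The other patterns: stems with 1 vowel repeat the first consonant+vowel as a prefix; stems with 3 vowels add pi- … -um around the stem.
So zobol → zobolani.

zobolani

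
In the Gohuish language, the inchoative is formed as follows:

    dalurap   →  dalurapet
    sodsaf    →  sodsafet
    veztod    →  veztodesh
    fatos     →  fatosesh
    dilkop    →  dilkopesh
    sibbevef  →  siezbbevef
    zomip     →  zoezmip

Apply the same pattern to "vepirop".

vepiropesh

dalurap and dilkop both end in -p yet inflect differently (dalurapet, dilkopesh), so the final letter is not what conditions the rule; the last vowel is.
"vepirop" has last vowel 'o'. The stems whose last vowel is 'o' (veztod → veztodesh, fatos → fatosesh, dilkop → dilkopesh) add -esh.
The other patterns: stems whose last vowel is 'a' add -et; stems whose last vowel is 'e' or 'i' insert -ez- after the first vowel.
So vepirop → vepiropesh.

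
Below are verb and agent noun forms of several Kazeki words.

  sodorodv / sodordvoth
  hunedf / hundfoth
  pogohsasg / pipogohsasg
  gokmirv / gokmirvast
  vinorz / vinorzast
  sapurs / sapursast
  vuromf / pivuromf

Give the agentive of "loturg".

"loturg" has second-to-last letter 'r'. The stems whose second-to-last letter is 'r' (vinorz → vinorzast, sapurs → sapursast, gokmirv → gokmirvast) add -ast.
The other patterns: stems whose second-to-last letter is 'd' delete the last vowel and add -oth; stems whose second-to-last letter is 'm' or 's' add the prefix pi-.
So loturg → loturgast.

loturgast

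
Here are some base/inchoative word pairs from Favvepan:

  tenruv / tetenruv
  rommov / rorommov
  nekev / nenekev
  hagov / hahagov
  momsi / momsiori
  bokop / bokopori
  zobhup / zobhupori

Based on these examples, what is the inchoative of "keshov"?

rommov and bokop both have last vowel 'o' yet inflect differently (rorommov, bokopori), so the last vowel is not what conditions the rule; the final letter is.
"keshov" ends in -v. The stems ending in -v (tenruv → tetenruv, rommov → rorommov, nekev → nenekev) repeat the first consonant+vowel as a prefix.
The other pattern: stems ending in -i or -p add -ori.
So keshov → kekeshov.

kekeshov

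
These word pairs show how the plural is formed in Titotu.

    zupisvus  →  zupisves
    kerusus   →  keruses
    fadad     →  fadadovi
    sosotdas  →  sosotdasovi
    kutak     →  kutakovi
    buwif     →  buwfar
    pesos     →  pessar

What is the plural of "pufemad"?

pufemadovi

zupisvus and sosotdas both end in -s yet inflect differently (zupisves, sosotdasovi), so the final letter is not what conditions the rule; the last vowel is.
"pufemad" has last vowel 'a'. The stems whose last vowel is 'a' (fadad → fadadovi, sosotdas → sosotdasovi, kutak → kutakovi) add -ovi.
The other patterns: stems whose last vowel is 'u' change the last vowel to 'e'; stems whose last vowel is 'i' or 'o' delete the last vowel and add -ar.
So pufemad → pufemadovi.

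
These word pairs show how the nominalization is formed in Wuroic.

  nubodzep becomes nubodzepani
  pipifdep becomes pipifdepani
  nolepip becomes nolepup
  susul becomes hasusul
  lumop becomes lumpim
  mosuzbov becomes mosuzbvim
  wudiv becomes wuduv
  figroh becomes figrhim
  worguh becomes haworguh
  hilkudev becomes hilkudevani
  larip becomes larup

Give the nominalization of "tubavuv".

hatubavuv

nolepip and nubodzep both end in -p yet inflect differently (nolepup, nubodzepani), so the final letter is not what conditions the rule; the last vowel is.
"tubavuv" has last vowel 'u'. The stems whose last vowel is 'u' (worguh → haworguh, susul → hasusul) add the prefix ha-.
The other patterns: stems whose last vowel is 'i' change the last vowel to 'u'; stems whose last vowel is 'e' add -ani; stems whose last vowel is 'o' delete the last vowel and add -im.
So tubavuv → hatubavuv.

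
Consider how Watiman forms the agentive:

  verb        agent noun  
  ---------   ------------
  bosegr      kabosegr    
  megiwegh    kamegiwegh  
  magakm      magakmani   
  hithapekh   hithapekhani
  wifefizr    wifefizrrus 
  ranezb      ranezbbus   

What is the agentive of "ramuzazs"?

ramuzazssus

megiwegh and hithapekh both end in -h yet inflect differently (kamegiwegh, hithapekhani), so the final letter is not what conditions the rule; the second-to-last letter is.
"ramuzazs" has second-to-last letter 'z'. The stems whose second-to-last letter is 'z' (wifefizr → wifefizrrus, ranezb → ranezbbus) double the final consonant and add -us.
The other patterns: stems whose second-to-last letter is 'g' add the prefix ka-; stems whose second-to-last letter is 'k' add -ani.
So ramuzazs → ramuzazssus.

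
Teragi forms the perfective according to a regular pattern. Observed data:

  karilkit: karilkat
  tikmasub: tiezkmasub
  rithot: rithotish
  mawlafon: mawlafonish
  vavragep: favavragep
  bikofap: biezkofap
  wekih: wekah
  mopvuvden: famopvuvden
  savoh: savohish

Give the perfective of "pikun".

"pikun" has last vowel 'u'. The one such stem in the data (tikmasub → tiezkmasub) inserts -ez- after the first vowel (as does bikofap), so the same rule applies.
So pikun → piezkun.

piezkun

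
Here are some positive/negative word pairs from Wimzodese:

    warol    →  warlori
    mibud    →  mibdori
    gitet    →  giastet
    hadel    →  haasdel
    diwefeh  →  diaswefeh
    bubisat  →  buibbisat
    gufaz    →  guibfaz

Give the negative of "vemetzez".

veasmetzez

"vemetzez" has last vowel 'e'. The stems whose last vowel is 'e' (gitet → giastet, diwefeh → diaswefeh, hadel → haasdel) insert -as- after the first vowel.
The other patterns: stems whose last vowel is 'a' insert -ib- after the first vowel; stems whose last vowel is 'o' or 'u' delete the last vowel and add -ori.
So vemetzez → veasmetzez.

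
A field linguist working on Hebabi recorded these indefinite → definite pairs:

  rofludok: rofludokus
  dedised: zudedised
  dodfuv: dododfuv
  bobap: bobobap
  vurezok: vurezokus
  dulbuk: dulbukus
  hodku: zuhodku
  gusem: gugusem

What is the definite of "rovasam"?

rorovasam

hodku and dulbuk both have last vowel 'u' yet inflect differently (zuhodku, dulbukus), so the last vowel is not what conditions the rule; the final letter is.
"rovasam" ends in -m. The one such stem in the data (gusem → gugusem) repeats the first consonant+vowel as a prefix (as do bobap, dodfuv), so the same rule applies.
So rovasam → rorovasam.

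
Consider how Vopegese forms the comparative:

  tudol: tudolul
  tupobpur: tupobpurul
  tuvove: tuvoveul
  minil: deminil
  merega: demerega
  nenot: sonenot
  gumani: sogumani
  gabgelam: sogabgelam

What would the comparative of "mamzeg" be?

tudol and minil both end in -l yet inflect differently (tudolul, deminil), so the final letter is not what conditions the rule; the first letter is.
"mamzeg" begins with m-. The stems beginning with m- (minil → deminil, merega → demerega) add the prefix de-.
So mamzeg → demamzeg.

demamzeg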